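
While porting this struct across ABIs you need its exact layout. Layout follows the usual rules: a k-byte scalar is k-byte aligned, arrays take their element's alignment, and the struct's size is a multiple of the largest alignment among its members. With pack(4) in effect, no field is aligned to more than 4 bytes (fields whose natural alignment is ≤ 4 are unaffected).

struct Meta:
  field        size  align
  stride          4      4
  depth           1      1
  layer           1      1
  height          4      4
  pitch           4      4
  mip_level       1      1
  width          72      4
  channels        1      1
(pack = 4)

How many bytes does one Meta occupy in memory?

stride at 0 (size 4, align 4) → ends 4
depth at 4 (size 1, align 1) → ends 5
layer at 5 (size 1, align 1) → ends 6
pad 2 to align 4 for height
height at 8 (size 4, align 4) → ends 12
pitch at 12 (size 4, align 4) → ends 16
mip_level at 16 (size 1, align 1) → ends 17
pad 3 to align 4 for width
width at 20 (size 72, align 4) → ends 92
channels at 92 (size 1, align 1) → ends 93
tail pad 3 to reach multiple of 4
total 96 bytes, alignment 4

96 bytes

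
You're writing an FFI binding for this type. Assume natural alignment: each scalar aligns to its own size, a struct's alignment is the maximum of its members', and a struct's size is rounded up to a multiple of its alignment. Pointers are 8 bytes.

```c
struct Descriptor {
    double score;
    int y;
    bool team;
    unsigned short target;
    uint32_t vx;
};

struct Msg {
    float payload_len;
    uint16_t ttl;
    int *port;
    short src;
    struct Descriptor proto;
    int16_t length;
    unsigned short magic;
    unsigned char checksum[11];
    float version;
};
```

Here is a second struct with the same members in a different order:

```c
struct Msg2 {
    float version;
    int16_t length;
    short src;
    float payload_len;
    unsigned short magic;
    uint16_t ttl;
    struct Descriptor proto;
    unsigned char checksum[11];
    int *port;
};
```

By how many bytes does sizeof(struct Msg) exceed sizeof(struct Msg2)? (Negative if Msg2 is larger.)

Descriptor: 0..8  score  (8B, 8-aligned); 8..12  y  (4B, 4-aligned); 12..13  team  (1B, 1-aligned); 13..14  -- padding (1B); 14..16  target  (2B, 2-aligned); 16..20  vx  (4B, 4-aligned); 20..24  -- tail padding (4B); sizeof = 24, alignof = 8
0..4  payload_len  (4B, 4-aligned)
4..6  ttl  (2B, 2-aligned)
6..8  -- padding (2B)
8..16  port  (8B, 8-aligned)
16..18  src  (2B, 2-aligned)
18..24  -- padding (6B)
24..48  proto  (24B, 8-aligned)
48..50  length  (2B, 2-aligned)
50..52  magic  (2B, 2-aligned)
52..63  checksum  (11B, 1-aligned)
63..64  -- padding (1B)
64..68  version  (4B, 4-aligned)
68..72  -- tail padding (4B)
sizeof = 72, alignof = 8
— Msg2 —
0..4  version  (4B, 4-aligned)
4..6  length  (2B, 2-aligned)
6..8  src  (2B, 2-aligned)
8..12  payload_len  (4B, 4-aligned)
12..14  magic  (2B, 2-aligned)
14..16  ttl  (2B, 2-aligned)
16..40  proto  (24B, 8-aligned)
40..51  checksum  (11B, 1-aligned)
51..56  -- padding (5B)
56..64  port  (8B, 8-aligned)
sizeof = 64, alignof = 8
72 − 64 = 8

8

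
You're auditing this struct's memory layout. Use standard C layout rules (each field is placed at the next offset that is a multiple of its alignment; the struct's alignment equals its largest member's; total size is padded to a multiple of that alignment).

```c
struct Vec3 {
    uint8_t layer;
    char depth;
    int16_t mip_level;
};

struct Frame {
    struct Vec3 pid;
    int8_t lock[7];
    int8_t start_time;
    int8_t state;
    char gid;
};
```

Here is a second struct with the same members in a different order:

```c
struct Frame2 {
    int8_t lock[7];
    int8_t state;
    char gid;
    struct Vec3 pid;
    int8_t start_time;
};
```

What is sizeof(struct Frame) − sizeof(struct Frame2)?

-2

Vec3: layer at 0 (size 1, align 1) → ends 1; depth at 1 (size 1, align 1) → ends 2; mip_level at 2 (size 2, align 2) → ends 4; total 4 bytes, alignment 2
pid at 0 (size 4, align 2) → ends 4
lock at 4 (size 7, align 1) → ends 11
start_time at 11 (size 1, align 1) → ends 12
state at 12 (size 1, align 1) → ends 13
gid at 13 (size 1, align 1) → ends 14
total 14 bytes, alignment 2
— Frame2 —
lock at 0 (size 7, align 1) → ends 7
state at 7 (size 1, align 1) → ends 8
gid at 8 (size 1, align 1) → ends 9
pad 1 to align 2 for pid
pid at 10 (size 4, align 2) → ends 14
start_time at 14 (size 1, align 1) → ends 15
tail pad 1 to reach multiple of 2
total 16 bytes, alignment 2
14 − 16 = -2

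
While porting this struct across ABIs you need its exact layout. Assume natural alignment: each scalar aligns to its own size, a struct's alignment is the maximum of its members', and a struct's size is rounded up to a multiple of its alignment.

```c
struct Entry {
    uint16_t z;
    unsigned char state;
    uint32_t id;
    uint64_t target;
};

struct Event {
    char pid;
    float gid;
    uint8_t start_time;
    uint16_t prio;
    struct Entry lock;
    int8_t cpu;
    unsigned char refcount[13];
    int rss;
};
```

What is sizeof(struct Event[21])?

1176

Entry: @0: z [2B, align 2] → 2; @2: state [1B, align 1] → 3; +1 pad (align 4); @4: id [4B, align 4] → 8; @8: target [8B, align 8] → 16; size 16, align 8
@0: pid [1B, align 1] → 1
+3 pad (align 4)
@4: gid [4B, align 4] → 8
@8: start_time [1B, align 1] → 9
+1 pad (align 2)
@10: prio [2B, align 2] → 12
+4 pad (align 8)
@16: lock [16B, align 8] → 32
@32: cpu [1B, align 1] → 33
@33: refcount [13B, align 1] → 46
+2 pad (align 4)
@48: rss [4B, align 4] → 52
+4 tail pad (align 8)
size 56, align 8
array of 21: 21 × 56 = 1176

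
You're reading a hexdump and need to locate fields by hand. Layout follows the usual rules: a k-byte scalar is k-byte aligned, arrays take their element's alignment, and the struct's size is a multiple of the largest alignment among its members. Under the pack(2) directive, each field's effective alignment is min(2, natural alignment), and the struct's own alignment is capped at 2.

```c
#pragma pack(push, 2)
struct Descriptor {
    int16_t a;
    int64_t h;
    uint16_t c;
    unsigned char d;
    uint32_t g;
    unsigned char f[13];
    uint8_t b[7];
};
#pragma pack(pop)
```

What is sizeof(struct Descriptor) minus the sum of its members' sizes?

a at 0 (size 2, align 2) → ends 2
h at 2 (size 8, align 2) → ends 10
c at 10 (size 2, align 2) → ends 12
d at 12 (size 1, align 1) → ends 13
pad 1 to align 2 for g
g at 14 (size 4, align 2) → ends 18
f at 18 (size 13, align 1) → ends 31
b at 31 (size 7, align 1) → ends 38
total 38 bytes, alignment 2
data bytes 37, size 38 → padding 1

1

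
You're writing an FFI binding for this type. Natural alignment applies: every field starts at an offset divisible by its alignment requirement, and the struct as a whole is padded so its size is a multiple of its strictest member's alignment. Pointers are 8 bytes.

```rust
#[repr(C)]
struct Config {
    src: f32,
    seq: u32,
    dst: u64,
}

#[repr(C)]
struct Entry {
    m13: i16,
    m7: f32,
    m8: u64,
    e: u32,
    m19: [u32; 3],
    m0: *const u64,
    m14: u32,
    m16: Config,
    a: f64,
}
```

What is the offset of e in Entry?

16

Config: 0..4  src  (4B, 4-aligned); 4..8  seq  (4B, 4-aligned); 8..16  dst  (8B, 8-aligned); sizeof = 16, alignof = 8
0..2  m13  (2B, 2-aligned)
2..4  -- padding (2B)
4..8  m7  (4B, 4-aligned)
8..16  m8  (8B, 8-aligned)
16..20  e  (4B, 4-aligned)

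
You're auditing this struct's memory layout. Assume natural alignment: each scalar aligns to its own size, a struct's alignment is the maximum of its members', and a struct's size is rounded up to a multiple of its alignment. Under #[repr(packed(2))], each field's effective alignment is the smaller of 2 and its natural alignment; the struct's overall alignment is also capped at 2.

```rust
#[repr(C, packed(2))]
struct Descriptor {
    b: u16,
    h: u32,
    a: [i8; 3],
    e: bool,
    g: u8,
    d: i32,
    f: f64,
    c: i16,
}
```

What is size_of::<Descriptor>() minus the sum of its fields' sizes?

@0: b [2B, align 2] → 2
@2: h [4B, align 2] → 6
@6: a [3B, align 1] → 9
@9: e [1B, align 1] → 10
@10: g [1B, align 1] → 11
+1 pad (align 2)
@12: d [4B, align 2] → 16
@16: f [8B, align 2] → 24
@24: c [2B, align 2] → 26
size 26, align 2
data bytes 25, size 26 → padding 1

1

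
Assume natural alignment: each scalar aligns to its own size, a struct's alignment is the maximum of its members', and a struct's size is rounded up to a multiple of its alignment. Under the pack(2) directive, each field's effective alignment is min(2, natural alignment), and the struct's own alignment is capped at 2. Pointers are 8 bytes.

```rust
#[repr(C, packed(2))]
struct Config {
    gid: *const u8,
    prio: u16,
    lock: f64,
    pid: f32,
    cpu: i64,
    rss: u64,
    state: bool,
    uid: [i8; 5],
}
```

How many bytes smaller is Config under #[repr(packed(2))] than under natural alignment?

12

natural layout:
  0..8  gid  (8B, 8-aligned)
  8..10  prio  (2B, 2-aligned)
  10..16  -- padding (6B)
  16..24  lock  (8B, 8-aligned)
  24..28  pid  (4B, 4-aligned)
  28..32  -- padding (4B)
  32..40  cpu  (8B, 8-aligned)
  40..48  rss  (8B, 8-aligned)
  48..49  state  (1B, 1-aligned)
  49..54  uid  (5B, 1-aligned)
  54..56  -- tail padding (2B)
  sizeof = 56, alignof = 8
packed(2) layout:
  0..8  gid  (8B, 2-aligned)
  8..10  prio  (2B, 2-aligned)
  10..18  lock  (8B, 2-aligned)
  18..22  pid  (4B, 2-aligned)
  22..30  cpu  (8B, 2-aligned)
  30..38  rss  (8B, 2-aligned)
  38..39  state  (1B, 1-aligned)
  39..44  uid  (5B, 1-aligned)
  sizeof = 44, alignof = 2
56 − 44 = 12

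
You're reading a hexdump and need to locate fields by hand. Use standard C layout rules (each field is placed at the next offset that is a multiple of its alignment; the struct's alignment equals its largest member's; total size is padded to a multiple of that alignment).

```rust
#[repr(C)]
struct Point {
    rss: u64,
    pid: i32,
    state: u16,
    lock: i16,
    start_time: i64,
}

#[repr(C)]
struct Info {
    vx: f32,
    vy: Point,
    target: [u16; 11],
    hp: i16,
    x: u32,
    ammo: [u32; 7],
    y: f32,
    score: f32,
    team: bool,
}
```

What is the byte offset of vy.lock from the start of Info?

22

Point: 0..8  rss  (8B, 8-aligned); 8..12  pid  (4B, 4-aligned); 12..14  state  (2B, 2-aligned); 14..16  lock  (2B, 2-aligned); 16..24  start_time  (8B, 8-aligned); sizeof = 24, alignof = 8
0..4  vx  (4B, 4-aligned)
4..8  -- padding (4B)
8..32  vy  (24B, 8-aligned)
within Point: lock at 14
8 + 14 = 22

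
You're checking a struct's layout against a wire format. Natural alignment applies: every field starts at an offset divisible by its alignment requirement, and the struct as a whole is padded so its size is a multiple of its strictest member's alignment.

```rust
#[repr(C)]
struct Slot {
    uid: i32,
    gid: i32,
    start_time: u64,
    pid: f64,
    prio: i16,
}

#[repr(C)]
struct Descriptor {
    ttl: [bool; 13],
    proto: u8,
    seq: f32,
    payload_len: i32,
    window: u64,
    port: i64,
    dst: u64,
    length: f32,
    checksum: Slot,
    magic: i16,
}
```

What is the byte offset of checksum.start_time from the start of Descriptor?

Slot: @0: uid [4B, align 4] → 4; @4: gid [4B, align 4] → 8; @8: start_time [8B, align 8] → 16; @16: pid [8B, align 8] → 24; @24: prio [2B, align 2] → 26; +6 tail pad (align 8); size 32, align 8
@0: ttl [13B, align 1] → 13
@13: proto [1B, align 1] → 14
+2 pad (align 4)
@16: seq [4B, align 4] → 20
@20: payload_len [4B, align 4] → 24
@24: window [8B, align 8] → 32
@32: port [8B, align 8] → 40
@40: dst [8B, align 8] → 48
@48: length [4B, align 4] → 52
+4 pad (align 8)
@56: checksum [32B, align 8] → 88
within Slot: start_time at 8
56 + 8 = 64

64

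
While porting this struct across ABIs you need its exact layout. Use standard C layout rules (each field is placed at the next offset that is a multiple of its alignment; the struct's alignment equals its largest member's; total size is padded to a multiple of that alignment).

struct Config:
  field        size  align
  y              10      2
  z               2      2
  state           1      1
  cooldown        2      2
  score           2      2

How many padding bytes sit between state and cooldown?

1

@0: y [10B, align 2] → 10
@10: z [2B, align 2] → 12
@12: state [1B, align 1] → 13
+1 pad (align 2)
@14: cooldown [2B, align 2] → 16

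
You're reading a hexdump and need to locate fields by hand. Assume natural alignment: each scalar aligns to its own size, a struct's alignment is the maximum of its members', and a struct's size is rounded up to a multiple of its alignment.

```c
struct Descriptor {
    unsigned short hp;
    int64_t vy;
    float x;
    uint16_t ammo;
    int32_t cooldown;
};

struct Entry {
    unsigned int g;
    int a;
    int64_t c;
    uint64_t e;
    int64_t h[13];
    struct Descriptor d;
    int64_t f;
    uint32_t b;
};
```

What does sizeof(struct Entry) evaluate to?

Descriptor: @0: hp [2B, align 2] → 2; +6 pad (align 8); @8: vy [8B, align 8] → 16; @16: x [4B, align 4] → 20; @20: ammo [2B, align 2] → 22; +2 pad (align 4); @24: cooldown [4B, align 4] → 28; +4 tail pad (align 8); size 32, align 8
@0: g [4B, align 4] → 4
@4: a [4B, align 4] → 8
@8: c [8B, align 8] → 16
@16: e [8B, align 8] → 24
@24: h [104B, align 8] → 128
@128: d [32B, align 8] → 160
@160: f [8B, align 8] → 168
@168: b [4B, align 4] → 172
+4 tail pad (align 8)
size 176, align 8

176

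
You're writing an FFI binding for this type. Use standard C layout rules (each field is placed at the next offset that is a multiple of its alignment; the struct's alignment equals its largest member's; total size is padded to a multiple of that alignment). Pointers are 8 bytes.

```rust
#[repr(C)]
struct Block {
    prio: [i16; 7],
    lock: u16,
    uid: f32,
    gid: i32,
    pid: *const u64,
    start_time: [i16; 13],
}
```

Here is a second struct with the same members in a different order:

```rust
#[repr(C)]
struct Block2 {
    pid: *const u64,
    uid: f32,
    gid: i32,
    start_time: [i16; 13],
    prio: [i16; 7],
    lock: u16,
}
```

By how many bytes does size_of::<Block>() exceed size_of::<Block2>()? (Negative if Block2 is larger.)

0

prio at 0 (size 14, align 2) → ends 14
lock at 14 (size 2, align 2) → ends 16
uid at 16 (size 4, align 4) → ends 20
gid at 20 (size 4, align 4) → ends 24
pid at 24 (size 8, align 8) → ends 32
start_time at 32 (size 26, align 2) → ends 58
tail pad 6 to reach multiple of 8
total 64 bytes, alignment 8
— Block2 —
pid at 0 (size 8, align 8) → ends 8
uid at 8 (size 4, align 4) → ends 12
gid at 12 (size 4, align 4) → ends 16
start_time at 16 (size 26, align 2) → ends 42
prio at 42 (size 14, align 2) → ends 56
lock at 56 (size 2, align 2) → ends 58
tail pad 6 to reach multiple of 8
total 64 bytes, alignment 8
64 − 64 = 0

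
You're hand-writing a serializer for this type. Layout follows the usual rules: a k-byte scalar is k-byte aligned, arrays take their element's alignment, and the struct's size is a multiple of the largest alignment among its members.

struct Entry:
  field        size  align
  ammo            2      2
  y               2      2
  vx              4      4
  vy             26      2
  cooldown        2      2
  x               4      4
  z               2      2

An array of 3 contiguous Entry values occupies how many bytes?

@0: ammo [2B, align 2] → 2
@2: y [2B, align 2] → 4
@4: vx [4B, align 4] → 8
@8: vy [26B, align 2] → 34
@34: cooldown [2B, align 2] → 36
@36: x [4B, align 4] → 40
@40: z [2B, align 2] → 42
+2 tail pad (align 4)
size 44, align 4
array of 3: 3 × 44 = 132

132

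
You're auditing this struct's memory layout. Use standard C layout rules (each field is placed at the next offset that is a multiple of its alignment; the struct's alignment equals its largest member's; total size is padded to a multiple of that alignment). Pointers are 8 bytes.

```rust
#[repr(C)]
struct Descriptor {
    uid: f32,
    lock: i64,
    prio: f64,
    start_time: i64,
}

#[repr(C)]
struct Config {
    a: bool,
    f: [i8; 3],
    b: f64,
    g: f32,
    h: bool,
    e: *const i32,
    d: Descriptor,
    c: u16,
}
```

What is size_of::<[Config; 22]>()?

1584

Descriptor: @0: uid [4B, align 4] → 4; +4 pad (align 8); @8: lock [8B, align 8] → 16; @16: prio [8B, align 8] → 24; @24: start_time [8B, align 8] → 32; size 32, align 8
@0: a [1B, align 1] → 1
@1: f [3B, align 1] → 4
+4 pad (align 8)
@8: b [8B, align 8] → 16
@16: g [4B, align 4] → 20
@20: h [1B, align 1] → 21
+3 pad (align 8)
@24: e [8B, align 8] → 32
@32: d [32B, align 8] → 64
@64: c [2B, align 2] → 66
+6 tail pad (align 8)
size 72, align 8
array of 22: 22 × 72 = 1584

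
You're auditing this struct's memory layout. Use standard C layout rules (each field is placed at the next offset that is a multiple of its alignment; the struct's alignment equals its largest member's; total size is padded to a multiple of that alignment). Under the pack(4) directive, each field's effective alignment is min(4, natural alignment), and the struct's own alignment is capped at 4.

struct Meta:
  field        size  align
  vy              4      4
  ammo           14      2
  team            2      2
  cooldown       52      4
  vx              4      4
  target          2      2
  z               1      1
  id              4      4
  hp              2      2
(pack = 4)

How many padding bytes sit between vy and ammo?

0..4  vy  (4B, 4-aligned)
4..18  ammo  (14B, 2-aligned)

0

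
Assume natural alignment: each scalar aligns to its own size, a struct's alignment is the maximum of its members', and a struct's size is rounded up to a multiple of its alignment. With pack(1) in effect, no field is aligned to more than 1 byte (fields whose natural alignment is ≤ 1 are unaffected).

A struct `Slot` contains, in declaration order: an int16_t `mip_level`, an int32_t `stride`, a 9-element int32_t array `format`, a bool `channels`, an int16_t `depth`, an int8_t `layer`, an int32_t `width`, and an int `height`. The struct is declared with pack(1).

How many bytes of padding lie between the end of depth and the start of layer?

@0: mip_level [2B, align 1] → 2
@2: stride [4B, align 1] → 6
@6: format [36B, align 1] → 42
@42: channels [1B, align 1] → 43
@43: depth [2B, align 1] → 45
@45: layer [1B, align 1] → 46

0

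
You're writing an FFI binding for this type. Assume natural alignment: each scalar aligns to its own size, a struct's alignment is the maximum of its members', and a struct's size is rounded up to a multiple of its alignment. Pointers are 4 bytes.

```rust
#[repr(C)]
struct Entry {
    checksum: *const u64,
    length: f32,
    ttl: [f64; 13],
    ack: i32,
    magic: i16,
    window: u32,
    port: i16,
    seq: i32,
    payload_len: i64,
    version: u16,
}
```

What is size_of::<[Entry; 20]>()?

3040

@0: checksum [4B, align 4] → 4
@4: length [4B, align 4] → 8
@8: ttl [104B, align 8] → 112
@112: ack [4B, align 4] → 116
@116: magic [2B, align 2] → 118
+2 pad (align 4)
@120: window [4B, align 4] → 124
@124: port [2B, align 2] → 126
+2 pad (align 4)
@128: seq [4B, align 4] → 132
+4 pad (align 8)
@136: payload_len [8B, align 8] → 144
@144: version [2B, align 2] → 146
+6 tail pad (align 8)
size 152, align 8
array of 20: 20 × 152 = 3040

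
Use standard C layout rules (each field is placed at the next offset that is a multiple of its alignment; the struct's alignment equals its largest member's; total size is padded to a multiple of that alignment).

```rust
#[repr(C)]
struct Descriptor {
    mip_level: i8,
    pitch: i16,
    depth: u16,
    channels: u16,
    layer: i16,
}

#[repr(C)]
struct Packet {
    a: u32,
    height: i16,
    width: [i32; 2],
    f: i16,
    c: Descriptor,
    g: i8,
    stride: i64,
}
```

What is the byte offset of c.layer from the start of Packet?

Descriptor: @0: mip_level [1B, align 1] → 1; +1 pad (align 2); @2: pitch [2B, align 2] → 4; @4: depth [2B, align 2] → 6; @6: channels [2B, align 2] → 8; @8: layer [2B, align 2] → 10; size 10, align 2
@0: a [4B, align 4] → 4
@4: height [2B, align 2] → 6
+2 pad (align 4)
@8: width [8B, align 4] → 16
@16: f [2B, align 2] → 18
@18: c [10B, align 2] → 28
within Descriptor: layer at 8
18 + 8 = 26

26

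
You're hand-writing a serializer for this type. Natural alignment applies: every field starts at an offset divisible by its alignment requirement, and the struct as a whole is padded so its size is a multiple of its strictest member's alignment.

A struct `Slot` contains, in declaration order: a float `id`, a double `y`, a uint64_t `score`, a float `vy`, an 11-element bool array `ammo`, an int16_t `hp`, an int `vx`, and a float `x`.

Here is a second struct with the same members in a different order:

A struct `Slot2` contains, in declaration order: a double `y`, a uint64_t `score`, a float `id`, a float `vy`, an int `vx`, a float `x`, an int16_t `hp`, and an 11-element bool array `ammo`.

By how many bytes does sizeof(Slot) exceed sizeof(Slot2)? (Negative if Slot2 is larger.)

id at 0 (size 4, align 4) → ends 4
pad 4 to align 8 for y
y at 8 (size 8, align 8) → ends 16
score at 16 (size 8, align 8) → ends 24
vy at 24 (size 4, align 4) → ends 28
ammo at 28 (size 11, align 1) → ends 39
pad 1 to align 2 for hp
hp at 40 (size 2, align 2) → ends 42
pad 2 to align 4 for vx
vx at 44 (size 4, align 4) → ends 48
x at 48 (size 4, align 4) → ends 52
tail pad 4 to reach multiple of 8
total 56 bytes, alignment 8
— Slot2 —
y at 0 (size 8, align 8) → ends 8
score at 8 (size 8, align 8) → ends 16
id at 16 (size 4, align 4) → ends 20
vy at 20 (size 4, align 4) → ends 24
vx at 24 (size 4, align 4) → ends 28
x at 28 (size 4, align 4) → ends 32
hp at 32 (size 2, align 2) → ends 34
ammo at 34 (size 11, align 1) → ends 45
tail pad 3 to reach multiple of 8
total 48 bytes, alignment 8
56 − 48 = 8

8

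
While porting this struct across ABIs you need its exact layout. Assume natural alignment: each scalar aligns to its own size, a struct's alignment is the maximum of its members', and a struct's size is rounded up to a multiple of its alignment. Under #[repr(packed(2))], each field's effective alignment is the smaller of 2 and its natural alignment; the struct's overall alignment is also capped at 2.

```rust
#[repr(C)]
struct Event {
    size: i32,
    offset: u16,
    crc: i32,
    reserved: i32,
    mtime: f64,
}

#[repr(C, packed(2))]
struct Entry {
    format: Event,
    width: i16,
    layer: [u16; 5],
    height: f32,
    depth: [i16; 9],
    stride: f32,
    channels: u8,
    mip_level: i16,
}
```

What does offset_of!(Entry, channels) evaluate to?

Event: size at 0 (size 4, align 4) → ends 4; offset at 4 (size 2, align 2) → ends 6; pad 2 to align 4 for crc; crc at 8 (size 4, align 4) → ends 12; reserved at 12 (size 4, align 4) → ends 16; mtime at 16 (size 8, align 8) → ends 24; total 24 bytes, alignment 8
format at 0 (size 24, align 2) → ends 24
width at 24 (size 2, align 2) → ends 26
layer at 26 (size 10, align 2) → ends 36
height at 36 (size 4, align 2) → ends 40
depth at 40 (size 18, align 2) → ends 58
stride at 58 (size 4, align 2) → ends 62
channels at 62 (size 1, align 1) → ends 63

62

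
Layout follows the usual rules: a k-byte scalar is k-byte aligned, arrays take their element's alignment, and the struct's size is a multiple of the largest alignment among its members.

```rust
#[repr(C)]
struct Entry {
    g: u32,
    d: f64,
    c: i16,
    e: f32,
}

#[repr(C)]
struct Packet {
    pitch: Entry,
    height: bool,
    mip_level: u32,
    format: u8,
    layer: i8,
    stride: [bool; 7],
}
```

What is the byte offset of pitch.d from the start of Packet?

Entry: @0: g [4B, align 4] → 4; +4 pad (align 8); @8: d [8B, align 8] → 16; @16: c [2B, align 2] → 18; +2 pad (align 4); @20: e [4B, align 4] → 24; size 24, align 8
@0: pitch [24B, align 8] → 24
within Entry: d at 8
0 + 8 = 8

8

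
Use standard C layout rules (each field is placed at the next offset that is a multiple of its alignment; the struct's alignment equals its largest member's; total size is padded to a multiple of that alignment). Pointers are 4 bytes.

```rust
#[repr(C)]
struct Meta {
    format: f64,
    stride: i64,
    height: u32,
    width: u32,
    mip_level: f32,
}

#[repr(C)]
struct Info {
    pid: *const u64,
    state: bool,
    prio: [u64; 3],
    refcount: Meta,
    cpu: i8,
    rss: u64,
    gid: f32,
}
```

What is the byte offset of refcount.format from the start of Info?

Meta: @0: format [8B, align 8] → 8; @8: stride [8B, align 8] → 16; @16: height [4B, align 4] → 20; @20: width [4B, align 4] → 24; @24: mip_level [4B, align 4] → 28; +4 tail pad (align 8); size 32, align 8
@0: pid [4B, align 4] → 4
@4: state [1B, align 1] → 5
+3 pad (align 8)
@8: prio [24B, align 8] → 32
@32: refcount [32B, align 8] → 64
within Meta: format at 0
32 + 0 = 32

32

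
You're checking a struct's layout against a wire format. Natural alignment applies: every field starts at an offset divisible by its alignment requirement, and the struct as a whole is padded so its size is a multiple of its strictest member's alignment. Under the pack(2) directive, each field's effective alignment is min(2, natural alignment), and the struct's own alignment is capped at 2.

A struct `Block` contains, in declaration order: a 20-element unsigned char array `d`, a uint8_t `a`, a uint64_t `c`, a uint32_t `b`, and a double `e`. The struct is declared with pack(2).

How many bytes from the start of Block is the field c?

22

@0: d [20B, align 1] → 20
@20: a [1B, align 1] → 21
+1 pad (align 2)
@22: c [8B, align 2] → 30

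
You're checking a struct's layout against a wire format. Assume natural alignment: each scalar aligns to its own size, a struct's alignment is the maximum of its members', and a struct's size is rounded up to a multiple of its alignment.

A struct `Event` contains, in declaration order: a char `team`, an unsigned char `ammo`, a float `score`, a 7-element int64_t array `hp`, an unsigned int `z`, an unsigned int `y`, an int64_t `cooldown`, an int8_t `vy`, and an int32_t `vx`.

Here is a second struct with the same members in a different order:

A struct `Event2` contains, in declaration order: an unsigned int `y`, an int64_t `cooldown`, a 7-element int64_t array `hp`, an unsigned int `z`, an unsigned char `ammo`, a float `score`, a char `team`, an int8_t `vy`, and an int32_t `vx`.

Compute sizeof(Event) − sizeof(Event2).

0..1  team  (1B, 1-aligned)
1..2  ammo  (1B, 1-aligned)
2..4  -- padding (2B)
4..8  score  (4B, 4-aligned)
8..64  hp  (56B, 8-aligned)
64..68  z  (4B, 4-aligned)
68..72  y  (4B, 4-aligned)
72..80  cooldown  (8B, 8-aligned)
80..81  vy  (1B, 1-aligned)
81..84  -- padding (3B)
84..88  vx  (4B, 4-aligned)
sizeof = 88, alignof = 8
— Event2 —
0..4  y  (4B, 4-aligned)
4..8  -- padding (4B)
8..16  cooldown  (8B, 8-aligned)
16..72  hp  (56B, 8-aligned)
72..76  z  (4B, 4-aligned)
76..77  ammo  (1B, 1-aligned)
77..80  -- padding (3B)
80..84  score  (4B, 4-aligned)
84..85  team  (1B, 1-aligned)
85..86  vy  (1B, 1-aligned)
86..88  -- padding (2B)
88..92  vx  (4B, 4-aligned)
92..96  -- tail padding (4B)
sizeof = 96, alignof = 8
88 − 96 = -8

-8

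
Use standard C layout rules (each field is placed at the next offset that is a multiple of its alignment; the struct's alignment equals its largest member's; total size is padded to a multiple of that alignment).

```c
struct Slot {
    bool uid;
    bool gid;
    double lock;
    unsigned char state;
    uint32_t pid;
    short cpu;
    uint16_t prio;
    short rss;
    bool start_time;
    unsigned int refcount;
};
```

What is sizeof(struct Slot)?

40

0..1  uid  (1B, 1-aligned)
1..2  gid  (1B, 1-aligned)
2..8  -- padding (6B)
8..16  lock  (8B, 8-aligned)
16..17  state  (1B, 1-aligned)
17..20  -- padding (3B)
20..24  pid  (4B, 4-aligned)
24..26  cpu  (2B, 2-aligned)
26..28  prio  (2B, 2-aligned)
28..30  rss  (2B, 2-aligned)
30..31  start_time  (1B, 1-aligned)
31..32  -- padding (1B)
32..36  refcount  (4B, 4-aligned)
36..40  -- tail padding (4B)
sizeof = 40, alignof = 8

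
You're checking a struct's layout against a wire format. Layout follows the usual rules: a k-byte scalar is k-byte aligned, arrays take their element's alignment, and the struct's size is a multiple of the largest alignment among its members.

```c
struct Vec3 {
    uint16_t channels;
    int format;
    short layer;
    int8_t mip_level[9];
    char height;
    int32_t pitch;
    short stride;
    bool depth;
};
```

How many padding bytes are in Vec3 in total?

3

0..2  channels  (2B, 2-aligned)
2..4  -- padding (2B)
4..8  format  (4B, 4-aligned)
8..10  layer  (2B, 2-aligned)
10..19  mip_level  (9B, 1-aligned)
19..20  height  (1B, 1-aligned)
20..24  pitch  (4B, 4-aligned)
24..26  stride  (2B, 2-aligned)
26..27  depth  (1B, 1-aligned)
27..28  -- tail padding (1B)
sizeof = 28, alignof = 4
data bytes 25, size 28 → padding 3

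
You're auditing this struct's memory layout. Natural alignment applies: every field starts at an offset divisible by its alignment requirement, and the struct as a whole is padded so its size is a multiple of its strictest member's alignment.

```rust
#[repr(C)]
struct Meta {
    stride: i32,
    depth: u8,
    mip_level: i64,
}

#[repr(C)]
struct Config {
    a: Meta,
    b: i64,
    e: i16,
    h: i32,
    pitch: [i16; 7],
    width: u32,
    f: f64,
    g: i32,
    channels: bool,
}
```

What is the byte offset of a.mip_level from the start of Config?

8

Meta: stride at 0 (size 4, align 4) → ends 4; depth at 4 (size 1, align 1) → ends 5; pad 3 to align 8 for mip_level; mip_level at 8 (size 8, align 8) → ends 16; total 16 bytes, alignment 8
a at 0 (size 16, align 8) → ends 16
within Meta: mip_level at 8
0 + 8 = 8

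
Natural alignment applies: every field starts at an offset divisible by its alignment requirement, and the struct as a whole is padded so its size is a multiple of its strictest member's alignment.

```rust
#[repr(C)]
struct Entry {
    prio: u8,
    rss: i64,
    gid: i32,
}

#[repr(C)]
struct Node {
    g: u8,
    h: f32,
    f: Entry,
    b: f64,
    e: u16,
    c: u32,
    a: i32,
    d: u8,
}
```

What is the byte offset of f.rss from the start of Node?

Entry: prio at 0 (size 1, align 1) → ends 1; pad 7 to align 8 for rss; rss at 8 (size 8, align 8) → ends 16; gid at 16 (size 4, align 4) → ends 20; tail pad 4 to reach multiple of 8; total 24 bytes, alignment 8
g at 0 (size 1, align 1) → ends 1
pad 3 to align 4 for h
h at 4 (size 4, align 4) → ends 8
f at 8 (size 24, align 8) → ends 32
within Entry: rss at 8
8 + 8 = 16

16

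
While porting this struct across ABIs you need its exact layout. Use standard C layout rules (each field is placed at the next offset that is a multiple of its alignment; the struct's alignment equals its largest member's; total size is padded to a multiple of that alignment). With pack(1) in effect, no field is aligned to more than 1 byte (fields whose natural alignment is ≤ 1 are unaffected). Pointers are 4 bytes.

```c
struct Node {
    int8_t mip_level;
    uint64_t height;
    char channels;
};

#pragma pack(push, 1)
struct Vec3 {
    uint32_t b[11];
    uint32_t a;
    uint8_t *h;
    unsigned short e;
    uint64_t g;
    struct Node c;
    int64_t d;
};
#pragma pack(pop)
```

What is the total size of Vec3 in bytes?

Node: @0: mip_level [1B, align 1] → 1; +7 pad (align 8); @8: height [8B, align 8] → 16; @16: channels [1B, align 1] → 17; +7 tail pad (align 8); size 24, align 8
@0: b [44B, align 1] → 44
@44: a [4B, align 1] → 48
@48: h [4B, align 1] → 52
@52: e [2B, align 1] → 54
@54: g [8B, align 1] → 62
@62: c [24B, align 1] → 86
@86: d [8B, align 1] → 94
size 94, align 1

94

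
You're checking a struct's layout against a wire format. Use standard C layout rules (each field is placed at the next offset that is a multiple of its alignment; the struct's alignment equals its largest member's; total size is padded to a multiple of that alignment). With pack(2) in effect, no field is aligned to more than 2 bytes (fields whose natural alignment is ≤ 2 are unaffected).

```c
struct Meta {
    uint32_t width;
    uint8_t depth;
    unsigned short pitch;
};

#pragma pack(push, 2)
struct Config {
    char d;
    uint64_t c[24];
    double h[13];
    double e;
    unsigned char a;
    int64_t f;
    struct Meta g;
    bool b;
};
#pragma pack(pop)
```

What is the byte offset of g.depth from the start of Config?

Meta: width at 0 (size 4, align 4) → ends 4; depth at 4 (size 1, align 1) → ends 5; pad 1 to align 2 for pitch; pitch at 6 (size 2, align 2) → ends 8; total 8 bytes, alignment 4
d at 0 (size 1, align 1) → ends 1
pad 1 to align 2 for c
c at 2 (size 192, align 2) → ends 194
h at 194 (size 104, align 2) → ends 298
e at 298 (size 8, align 2) → ends 306
a at 306 (size 1, align 1) → ends 307
pad 1 to align 2 for f
f at 308 (size 8, align 2) → ends 316
g at 316 (size 8, align 2) → ends 324
within Meta: depth at 4
316 + 4 = 320

320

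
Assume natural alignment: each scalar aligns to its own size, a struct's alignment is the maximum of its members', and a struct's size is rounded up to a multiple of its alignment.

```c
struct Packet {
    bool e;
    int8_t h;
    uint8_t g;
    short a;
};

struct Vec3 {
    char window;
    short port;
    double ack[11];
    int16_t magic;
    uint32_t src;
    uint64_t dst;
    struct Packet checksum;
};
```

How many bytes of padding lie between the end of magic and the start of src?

2

Packet: e at 0 (size 1, align 1) → ends 1; h at 1 (size 1, align 1) → ends 2; g at 2 (size 1, align 1) → ends 3; pad 1 to align 2 for a; a at 4 (size 2, align 2) → ends 6; total 6 bytes, alignment 2
window at 0 (size 1, align 1) → ends 1
pad 1 to align 2 for port
port at 2 (size 2, align 2) → ends 4
pad 4 to align 8 for ack
ack at 8 (size 88, align 8) → ends 96
magic at 96 (size 2, align 2) → ends 98
pad 2 to align 4 for src
src at 100 (size 4, align 4) → ends 104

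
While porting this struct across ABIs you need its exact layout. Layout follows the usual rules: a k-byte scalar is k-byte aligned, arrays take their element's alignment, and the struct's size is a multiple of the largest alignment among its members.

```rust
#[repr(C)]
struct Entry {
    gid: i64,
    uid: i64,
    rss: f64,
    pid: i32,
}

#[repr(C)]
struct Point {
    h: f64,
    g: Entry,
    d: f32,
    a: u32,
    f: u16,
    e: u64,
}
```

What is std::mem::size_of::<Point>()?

Entry: @0: gid [8B, align 8] → 8; @8: uid [8B, align 8] → 16; @16: rss [8B, align 8] → 24; @24: pid [4B, align 4] → 28; +4 tail pad (align 8); size 32, align 8
@0: h [8B, align 8] → 8
@8: g [32B, align 8] → 40
@40: d [4B, align 4] → 44
@44: a [4B, align 4] → 48
@48: f [2B, align 2] → 50
+6 pad (align 8)
@56: e [8B, align 8] → 64
size 64, align 8

64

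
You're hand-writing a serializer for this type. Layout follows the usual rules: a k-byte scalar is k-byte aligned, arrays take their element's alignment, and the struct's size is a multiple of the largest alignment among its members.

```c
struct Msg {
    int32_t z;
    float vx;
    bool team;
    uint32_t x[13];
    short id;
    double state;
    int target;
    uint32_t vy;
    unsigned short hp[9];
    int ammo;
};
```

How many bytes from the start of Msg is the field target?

80

@0: z [4B, align 4] → 4
@4: vx [4B, align 4] → 8
@8: team [1B, align 1] → 9
+3 pad (align 4)
@12: x [52B, align 4] → 64
@64: id [2B, align 2] → 66
+6 pad (align 8)
@72: state [8B, align 8] → 80
@80: target [4B, align 4] → 84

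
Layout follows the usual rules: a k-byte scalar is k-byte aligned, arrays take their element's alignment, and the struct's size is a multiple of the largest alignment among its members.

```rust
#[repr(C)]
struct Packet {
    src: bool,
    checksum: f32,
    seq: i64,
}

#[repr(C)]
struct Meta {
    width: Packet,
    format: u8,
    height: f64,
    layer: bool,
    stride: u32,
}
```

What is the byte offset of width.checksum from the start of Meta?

Packet: @0: src [1B, align 1] → 1; +3 pad (align 4); @4: checksum [4B, align 4] → 8; @8: seq [8B, align 8] → 16; size 16, align 8
@0: width [16B, align 8] → 16
within Packet: checksum at 4
0 + 4 = 4

4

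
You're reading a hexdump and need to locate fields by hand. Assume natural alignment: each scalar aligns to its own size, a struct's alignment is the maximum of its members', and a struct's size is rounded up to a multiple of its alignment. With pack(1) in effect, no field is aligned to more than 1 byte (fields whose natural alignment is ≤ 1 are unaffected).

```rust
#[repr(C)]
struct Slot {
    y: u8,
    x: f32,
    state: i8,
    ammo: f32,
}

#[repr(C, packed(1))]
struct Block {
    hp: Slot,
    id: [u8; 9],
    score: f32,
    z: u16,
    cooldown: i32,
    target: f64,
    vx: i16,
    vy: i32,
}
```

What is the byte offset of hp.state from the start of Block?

Slot: @0: y [1B, align 1] → 1; +3 pad (align 4); @4: x [4B, align 4] → 8; @8: state [1B, align 1] → 9; +3 pad (align 4); @12: ammo [4B, align 4] → 16; size 16, align 4
@0: hp [16B, align 1] → 16
within Slot: state at 8
0 + 8 = 8

8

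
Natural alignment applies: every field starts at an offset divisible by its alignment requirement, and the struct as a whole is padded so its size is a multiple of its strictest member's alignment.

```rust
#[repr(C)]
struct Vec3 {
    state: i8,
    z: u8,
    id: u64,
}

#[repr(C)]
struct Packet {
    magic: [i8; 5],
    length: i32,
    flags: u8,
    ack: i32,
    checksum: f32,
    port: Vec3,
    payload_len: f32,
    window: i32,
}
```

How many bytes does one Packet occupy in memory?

Vec3: 0..1  state  (1B, 1-aligned); 1..2  z  (1B, 1-aligned); 2..8  -- padding (6B); 8..16  id  (8B, 8-aligned); sizeof = 16, alignof = 8
0..5  magic  (5B, 1-aligned)
5..8  -- padding (3B)
8..12  length  (4B, 4-aligned)
12..13  flags  (1B, 1-aligned)
13..16  -- padding (3B)
16..20  ack  (4B, 4-aligned)
20..24  checksum  (4B, 4-aligned)
24..40  port  (16B, 8-aligned)
40..44  payload_len  (4B, 4-aligned)
44..48  window  (4B, 4-aligned)
sizeof = 48, alignof = 8

48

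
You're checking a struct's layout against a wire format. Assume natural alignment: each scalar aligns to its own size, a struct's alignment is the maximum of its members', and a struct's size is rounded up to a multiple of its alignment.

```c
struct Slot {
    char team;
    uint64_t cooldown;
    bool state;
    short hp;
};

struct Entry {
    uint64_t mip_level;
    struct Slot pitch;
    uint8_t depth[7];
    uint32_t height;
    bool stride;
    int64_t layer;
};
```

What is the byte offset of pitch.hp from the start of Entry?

26

Slot: 0..1  team  (1B, 1-aligned); 1..8  -- padding (7B); 8..16  cooldown  (8B, 8-aligned); 16..17  state  (1B, 1-aligned); 17..18  -- padding (1B); 18..20  hp  (2B, 2-aligned); 20..24  -- tail padding (4B); sizeof = 24, alignof = 8
0..8  mip_level  (8B, 8-aligned)
8..32  pitch  (24B, 8-aligned)
within Slot: hp at 18
8 + 18 = 26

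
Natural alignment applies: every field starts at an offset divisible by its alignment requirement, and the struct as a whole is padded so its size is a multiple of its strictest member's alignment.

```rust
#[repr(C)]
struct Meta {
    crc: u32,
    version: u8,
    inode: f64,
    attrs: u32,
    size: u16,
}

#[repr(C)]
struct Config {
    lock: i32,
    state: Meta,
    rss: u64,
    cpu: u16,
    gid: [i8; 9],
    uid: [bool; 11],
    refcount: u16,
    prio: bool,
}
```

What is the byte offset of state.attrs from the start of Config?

Meta: crc at 0 (size 4, align 4) → ends 4; version at 4 (size 1, align 1) → ends 5; pad 3 to align 8 for inode; inode at 8 (size 8, align 8) → ends 16; attrs at 16 (size 4, align 4) → ends 20; size at 20 (size 2, align 2) → ends 22; tail pad 2 to reach multiple of 8; total 24 bytes, alignment 8
lock at 0 (size 4, align 4) → ends 4
pad 4 to align 8 for state
state at 8 (size 24, align 8) → ends 32
within Meta: attrs at 16
8 + 16 = 24

24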